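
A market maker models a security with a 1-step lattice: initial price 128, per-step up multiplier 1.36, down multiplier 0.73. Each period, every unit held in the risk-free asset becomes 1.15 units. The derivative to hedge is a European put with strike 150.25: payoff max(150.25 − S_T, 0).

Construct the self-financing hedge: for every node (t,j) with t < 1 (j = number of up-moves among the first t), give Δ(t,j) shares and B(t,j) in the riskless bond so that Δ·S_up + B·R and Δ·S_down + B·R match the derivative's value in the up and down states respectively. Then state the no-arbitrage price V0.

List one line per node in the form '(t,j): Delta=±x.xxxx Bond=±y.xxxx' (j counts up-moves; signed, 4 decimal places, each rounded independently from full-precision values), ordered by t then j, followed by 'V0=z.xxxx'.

Under the risk-neutral measure, an up-move has probability p* = (R−d)/(u−d) = 0.6667 and values discount at R = 1.15.
Payoff layer (t=1): V(1,0)=56.8100, V(1,1)=0.0000
  t=0,j=0: stock 128.0000 → up 174.0800 (V=0.0000), down 93.4400 (V=56.8100). Price 16.4667; hedge Δ=-0.7045, bond B=106.6413.
Check: Δ(0,0)·S0 + B(0,0) = 16.4667 = V0.

(0,0): Delta=-0.7045 Bond=106.6413
V0=16.4667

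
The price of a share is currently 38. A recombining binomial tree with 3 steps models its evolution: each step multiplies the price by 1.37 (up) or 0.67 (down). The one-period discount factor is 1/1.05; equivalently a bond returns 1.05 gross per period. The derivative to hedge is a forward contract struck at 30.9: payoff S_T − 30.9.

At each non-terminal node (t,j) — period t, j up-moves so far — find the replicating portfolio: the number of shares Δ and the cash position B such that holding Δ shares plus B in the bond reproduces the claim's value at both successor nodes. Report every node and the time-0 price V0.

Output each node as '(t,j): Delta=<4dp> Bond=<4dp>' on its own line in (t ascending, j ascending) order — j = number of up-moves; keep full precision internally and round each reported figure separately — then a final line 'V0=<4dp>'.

Since d<R<u, set p* = (R−d)/(u−d) = 0.5429; price each node as the discounted p*-expectation of its children.
At expiry t=3: V(3,0)=-19.4710, V(3,1)=-7.5303, V(3,2)=16.8859, V(3,3)=66.8114
Node (2,0) S=17.0582: V=(p*·-7.5303+(1−p*)·-19.4710)/1.05=-12.3704; Δ=(-7.5303−-19.4710)/(23.3697−11.4290)=1.0000; B=V−Δ·S=-29.4286
Node (2,1) S=34.8802: V=(p*·16.8859+(1−p*)·-7.5303)/1.05=5.4516; Δ=(16.8859−-7.5303)/(47.7859−23.3697)=1.0000; B=V−Δ·S=-29.4286
Node (2,2) S=71.3222: V=(p*·66.8114+(1−p*)·16.8859)/1.05=41.8936; Δ=(66.8114−16.8859)/(97.7114−47.7859)=1.0000; B=V−Δ·S=-29.4286
Node (1,0) S=25.4600: V=(p*·5.4516+(1−p*)·-12.3704)/1.05=-2.5672; Δ=(5.4516−-12.3704)/(34.8802−17.0582)=1.0000; B=V−Δ·S=-28.0272
Node (1,1) S=52.0600: V=(p*·41.8936+(1−p*)·5.4516)/1.05=24.0328; Δ=(41.8936−5.4516)/(71.3222−34.8802)=1.0000; B=V−Δ·S=-28.0272
Node (0,0) S=38.0000: V=(p*·24.0328+(1−p*)·-2.5672)/1.05=11.3074; Δ=(24.0328−-2.5672)/(52.0600−25.4600)=1.0000; B=V−Δ·S=-26.6926
Check: Δ(0,0)·S0 + B(0,0) = 11.3074 = V0.

(0,0): Delta=1.0000 Bond=-26.6926
(1,0): Delta=1.0000 Bond=-28.0272
(1,1): Delta=1.0000 Bond=-28.0272
(2,0): Delta=1.0000 Bond=-29.4286
(2,1): Delta=1.0000 Bond=-29.4286
(2,2): Delta=1.0000 Bond=-29.4286
V0=11.3074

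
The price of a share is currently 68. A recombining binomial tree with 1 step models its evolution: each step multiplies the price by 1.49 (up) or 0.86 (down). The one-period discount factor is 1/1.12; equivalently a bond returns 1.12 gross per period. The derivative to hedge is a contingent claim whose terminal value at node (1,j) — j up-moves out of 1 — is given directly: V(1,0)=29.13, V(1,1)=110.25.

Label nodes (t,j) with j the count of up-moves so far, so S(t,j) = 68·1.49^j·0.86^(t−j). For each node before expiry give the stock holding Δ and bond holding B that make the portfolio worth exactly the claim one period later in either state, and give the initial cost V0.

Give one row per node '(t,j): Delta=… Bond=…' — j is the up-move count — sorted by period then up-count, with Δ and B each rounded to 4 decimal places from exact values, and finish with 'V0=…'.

Risk-neutral probability p* = (R−d)/(u−d) = (1.12−0.86)/(1.49−0.86) = 0.4127.
Terminal payoffs: V(1,0)=29.1300, V(1,1)=110.2500
Node (0,0) S=68.0000: V=(p*·110.2500+(1−p*)·29.1300)/1.12=55.9001; Δ=(110.2500−29.1300)/(101.3200−58.4800)=1.8936; B=V−Δ·S=-72.8618
Each (Δ,B) replicates both successor values, so the strategy is self-financing and V0 is arbitrage-free.

(0,0): Delta=1.8936 Bond=-72.8618
V0=55.9001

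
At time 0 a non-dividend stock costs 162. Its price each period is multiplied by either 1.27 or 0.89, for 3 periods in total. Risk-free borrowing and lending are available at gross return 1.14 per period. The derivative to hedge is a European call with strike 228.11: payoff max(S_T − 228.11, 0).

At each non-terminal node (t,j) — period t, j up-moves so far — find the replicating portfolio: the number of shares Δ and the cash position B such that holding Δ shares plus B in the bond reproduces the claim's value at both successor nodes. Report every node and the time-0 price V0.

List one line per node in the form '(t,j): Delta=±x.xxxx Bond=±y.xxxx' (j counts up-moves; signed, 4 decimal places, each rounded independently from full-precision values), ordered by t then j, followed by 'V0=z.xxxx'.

No-arbitrage ⇒ martingale measure with p* = (R−d)/(u−d) = 0.6579.
At expiry t=3: V(3,0)=0.0000, V(3,1)=0.0000, V(3,2)=4.4379, V(3,3)=103.7280
(2,0): S=128.3202. Δ = (V_up−V_dn)/(S_up−S_dn) = (0.0000−0.0000)/(162.9667−114.2050) = 0.0000. V = [p*·0.0000 + (1−p*)·0.0000]/1.14 = 0.0000. B = V − Δ·S = 0.0000.
(2,1): S=183.1086. Δ = (V_up−V_dn)/(S_up−S_dn) = (4.4379−0.0000)/(232.5479−162.9667) = 0.0638. V = [p*·4.4379 + (1−p*)·0.0000]/1.14 = 2.5611. B = V − Δ·S = -9.1176.
(2,2): S=261.2898. Δ = (V_up−V_dn)/(S_up−S_dn) = (103.7280−4.4379)/(331.8380−232.5479) = 1.0000. V = [p*·103.7280 + (1−p*)·4.4379]/1.14 = 61.1933. B = V − Δ·S = -200.0965.
(1,0): S=144.1800. Δ = (V_up−V_dn)/(S_up−S_dn) = (2.5611−0.0000)/(183.1086−128.3202) = 0.0467. V = [p*·2.5611 + (1−p*)·0.0000]/1.14 = 1.4780. B = V − Δ·S = -5.2618.
(1,1): S=205.7400. Δ = (V_up−V_dn)/(S_up−S_dn) = (61.1933−2.5611)/(261.2898−183.1086) = 0.7500. V = [p*·61.1933 + (1−p*)·2.5611]/1.14 = 36.0833. B = V − Δ·S = -118.2119.
(0,0): S=162.0000. Δ = (V_up−V_dn)/(S_up−S_dn) = (36.0833−1.4780)/(205.7400−144.1800) = 0.5621. V = [p*·36.0833 + (1−p*)·1.4780]/1.14 = 21.2672. B = V − Δ·S = -69.7992.
Root portfolio cost Δ·162+B reproduces V0=21.2672.

(0,0): Delta=0.5621 Bond=-69.7992
(1,0): Delta=0.0467 Bond=-5.2618
(1,1): Delta=0.7500 Bond=-118.2119
(2,0): Delta=0.0000 Bond=0.0000
(2,1): Delta=0.0638 Bond=-9.1176
(2,2): Delta=1.0000 Bond=-200.0965
V0=21.2672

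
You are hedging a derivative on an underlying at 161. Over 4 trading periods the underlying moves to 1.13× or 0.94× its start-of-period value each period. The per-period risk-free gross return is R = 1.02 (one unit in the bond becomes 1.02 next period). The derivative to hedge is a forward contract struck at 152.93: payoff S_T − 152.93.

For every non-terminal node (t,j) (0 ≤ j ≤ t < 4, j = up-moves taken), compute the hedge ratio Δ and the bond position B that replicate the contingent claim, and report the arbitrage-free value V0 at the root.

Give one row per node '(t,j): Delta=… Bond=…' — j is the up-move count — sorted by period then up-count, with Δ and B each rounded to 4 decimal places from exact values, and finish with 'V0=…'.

(0,0): Delta=1.0000 Bond=-141.2837
(1,0): Delta=1.0000 Bond=-144.1094
(1,1): Delta=1.0000 Bond=-144.1094
(2,0): Delta=1.0000 Bond=-146.9915
(2,1): Delta=1.0000 Bond=-146.9915
(2,2): Delta=1.0000 Bond=-146.9915
(3,0): Delta=1.0000 Bond=-149.9314
(3,1): Delta=1.0000 Bond=-149.9314
(3,2): Delta=1.0000 Bond=-149.9314
(3,3): Delta=1.0000 Bond=-149.9314
V0=19.7163

Risk-neutral probability p* = (R−d)/(u−d) = (1.02−0.94)/(1.13−0.94) = 0.4211.
Terminal payoffs: V(4,0)=-27.2294, V(4,1)=-1.8219, V(4,2)=28.7213, V(4,3)=65.4380, V(4,4)=109.5763
(3,0): S=133.7240. Δ = (V_up−V_dn)/(S_up−S_dn) = (-1.8219−-27.2294)/(151.1081−125.7006) = 1.0000. V = [p*·-1.8219 + (1−p*)·-27.2294]/1.02 = -16.2073. B = V − Δ·S = -149.9314.
(3,1): S=160.7533. Δ = (V_up−V_dn)/(S_up−S_dn) = (28.7213−-1.8219)/(181.6513−151.1081) = 1.0000. V = [p*·28.7213 + (1−p*)·-1.8219]/1.02 = 10.8220. B = V − Δ·S = -149.9314.
(3,2): S=193.2460. Δ = (V_up−V_dn)/(S_up−S_dn) = (65.4380−28.7213)/(218.3680−181.6513) = 1.0000. V = [p*·65.4380 + (1−p*)·28.7213]/1.02 = 43.3147. B = V − Δ·S = -149.9314.
(3,3): S=232.3064. Δ = (V_up−V_dn)/(S_up−S_dn) = (109.5763−65.4380)/(262.5063−218.3680) = 1.0000. V = [p*·109.5763 + (1−p*)·65.4380]/1.02 = 82.3750. B = V − Δ·S = -149.9314.
(2,0): S=142.2596. Δ = (V_up−V_dn)/(S_up−S_dn) = (10.8220−-16.2073)/(160.7533−133.7240) = 1.0000. V = [p*·10.8220 + (1−p*)·-16.2073]/1.02 = -4.7319. B = V − Δ·S = -146.9915.
(2,1): S=171.0142. Δ = (V_up−V_dn)/(S_up−S_dn) = (43.3147−10.8220)/(193.2460−160.7533) = 1.0000. V = [p*·43.3147 + (1−p*)·10.8220]/1.02 = 24.0227. B = V − Δ·S = -146.9915.
(2,2): S=205.5809. Δ = (V_up−V_dn)/(S_up−S_dn) = (82.3750−43.3147)/(232.3064−193.2460) = 1.0000. V = [p*·82.3750 + (1−p*)·43.3147]/1.02 = 58.5894. B = V − Δ·S = -146.9915.
(1,0): S=151.3400. Δ = (V_up−V_dn)/(S_up−S_dn) = (24.0227−-4.7319)/(171.0142−142.2596) = 1.0000. V = [p*·24.0227 + (1−p*)·-4.7319]/1.02 = 7.2306. B = V − Δ·S = -144.1094.
(1,1): S=181.9300. Δ = (V_up−V_dn)/(S_up−S_dn) = (58.5894−24.0227)/(205.5809−171.0142) = 1.0000. V = [p*·58.5894 + (1−p*)·24.0227]/1.02 = 37.8206. B = V − Δ·S = -144.1094.
(0,0): S=161.0000. Δ = (V_up−V_dn)/(S_up−S_dn) = (37.8206−7.2306)/(181.9300−151.3400) = 1.0000. V = [p*·37.8206 + (1−p*)·7.2306]/1.02 = 19.7163. B = V − Δ·S = -141.2837.
Self-financing check: at every node Δ·S+B equals the discounted successor values.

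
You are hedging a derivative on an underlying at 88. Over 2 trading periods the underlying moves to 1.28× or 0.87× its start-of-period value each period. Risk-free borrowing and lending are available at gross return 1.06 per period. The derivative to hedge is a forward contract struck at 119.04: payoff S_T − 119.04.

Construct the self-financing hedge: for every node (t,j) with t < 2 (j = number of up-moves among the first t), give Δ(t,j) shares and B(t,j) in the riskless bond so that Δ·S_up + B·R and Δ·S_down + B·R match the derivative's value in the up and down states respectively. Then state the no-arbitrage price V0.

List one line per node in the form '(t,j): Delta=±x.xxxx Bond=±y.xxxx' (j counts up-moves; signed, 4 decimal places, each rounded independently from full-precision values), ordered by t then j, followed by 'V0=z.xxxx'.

(0,0): Delta=1.0000 Bond=-105.9452
(1,0): Delta=1.0000 Bond=-112.3019
(1,1): Delta=1.0000 Bond=-112.3019
V0=-17.9452

Risk-neutral probability p* = (R−d)/(u−d) = (1.06−0.87)/(1.28−0.87) = 0.4634.
Payoff layer (t=2): V(2,0)=-52.4328, V(2,1)=-21.0432, V(2,2)=25.1392
  t=1,j=0: stock 76.5600 → up 97.9968 (V=-21.0432), down 66.6072 (V=-52.4328). Price -35.7419; hedge Δ=1.0000, bond B=-112.3019.
  t=1,j=1: stock 112.6400 → up 144.1792 (V=25.1392), down 97.9968 (V=-21.0432). Price 0.3381; hedge Δ=1.0000, bond B=-112.3019.
  t=0,j=0: stock 88.0000 → up 112.6400 (V=0.3381), down 76.5600 (V=-35.7419). Price -17.9452; hedge Δ=1.0000, bond B=-105.9452.
The time-0 hedge costs -17.9452, which is the no-arbitrage price.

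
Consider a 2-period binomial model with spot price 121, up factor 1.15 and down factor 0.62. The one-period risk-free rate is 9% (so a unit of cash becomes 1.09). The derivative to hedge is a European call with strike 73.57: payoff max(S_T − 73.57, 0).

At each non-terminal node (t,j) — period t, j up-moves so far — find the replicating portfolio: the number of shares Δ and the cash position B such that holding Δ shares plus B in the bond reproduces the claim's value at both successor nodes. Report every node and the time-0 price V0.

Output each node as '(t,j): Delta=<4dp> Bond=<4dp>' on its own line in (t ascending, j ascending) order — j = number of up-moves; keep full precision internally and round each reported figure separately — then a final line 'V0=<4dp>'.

Since d<R<u, set p* = (R−d)/(u−d) = 0.8868; price each node as the discounted p*-expectation of its children.
At expiry t=2: V(2,0)=0.0000, V(2,1)=12.7030, V(2,2)=86.4525
(1,0): S=75.0200. Δ = (V_up−V_dn)/(S_up−S_dn) = (12.7030−0.0000)/(86.2730−46.5124) = 0.3195. V = [p*·12.7030 + (1−p*)·0.0000]/1.09 = 10.3348. B = V − Δ·S = -13.6331.
(1,1): S=139.1500. Δ = (V_up−V_dn)/(S_up−S_dn) = (86.4525−12.7030)/(160.0225−86.2730) = 1.0000. V = [p*·86.4525 + (1−p*)·12.7030]/1.09 = 71.6546. B = V − Δ·S = -67.4954.
(0,0): S=121.0000. Δ = (V_up−V_dn)/(S_up−S_dn) = (71.6546−10.3348)/(139.1500−75.0200) = 0.9562. V = [p*·71.6546 + (1−p*)·10.3348]/1.09 = 59.3695. B = V − Δ·S = -56.3283.
Each (Δ,B) replicates both successor values, so the strategy is self-financing and V0 is arbitrage-free.

(0,0): Delta=0.9562 Bond=-56.3283
(1,0): Delta=0.3195 Bond=-13.6331
(1,1): Delta=1.0000 Bond=-67.4954
V0=59.3695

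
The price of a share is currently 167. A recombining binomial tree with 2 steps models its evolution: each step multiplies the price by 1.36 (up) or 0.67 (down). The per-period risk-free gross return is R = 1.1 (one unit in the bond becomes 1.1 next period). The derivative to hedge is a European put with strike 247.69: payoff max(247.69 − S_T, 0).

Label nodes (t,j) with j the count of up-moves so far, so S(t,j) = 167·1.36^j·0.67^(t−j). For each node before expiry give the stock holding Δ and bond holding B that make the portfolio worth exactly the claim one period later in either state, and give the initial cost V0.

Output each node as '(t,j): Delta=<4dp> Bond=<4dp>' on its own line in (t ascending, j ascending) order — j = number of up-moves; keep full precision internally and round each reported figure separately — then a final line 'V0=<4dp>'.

No-arbitrage ⇒ martingale measure with p* = (R−d)/(u−d) = 0.6232.
Terminal values V(2,·): V(2,0)=172.7237, V(2,1)=95.5196, V(2,2)=0.0000
(1,0): S=111.8900. Δ = (V_up−V_dn)/(S_up−S_dn) = (95.5196−172.7237)/(152.1704−74.9663) = -1.0000. V = [p*·95.5196 + (1−p*)·172.7237]/1.1 = 113.2827. B = V − Δ·S = 225.1727.
(1,1): S=227.1200. Δ = (V_up−V_dn)/(S_up−S_dn) = (0.0000−95.5196)/(308.8832−152.1704) = -0.6095. V = [p*·0.0000 + (1−p*)·95.5196]/1.1 = 32.7208. B = V − Δ·S = 171.1550.
(0,0): S=167.0000. Δ = (V_up−V_dn)/(S_up−S_dn) = (32.7208−113.2827)/(227.1200−111.8900) = -0.6991. V = [p*·32.7208 + (1−p*)·113.2827]/1.1 = 57.3432. B = V − Δ·S = 174.0996.
Self-financing check: at every node Δ·S+B equals the discounted successor values.

(0,0): Delta=-0.6991 Bond=174.0996
(1,0): Delta=-1.0000 Bond=225.1727
(1,1): Delta=-0.6095 Bond=171.1550
V0=57.3432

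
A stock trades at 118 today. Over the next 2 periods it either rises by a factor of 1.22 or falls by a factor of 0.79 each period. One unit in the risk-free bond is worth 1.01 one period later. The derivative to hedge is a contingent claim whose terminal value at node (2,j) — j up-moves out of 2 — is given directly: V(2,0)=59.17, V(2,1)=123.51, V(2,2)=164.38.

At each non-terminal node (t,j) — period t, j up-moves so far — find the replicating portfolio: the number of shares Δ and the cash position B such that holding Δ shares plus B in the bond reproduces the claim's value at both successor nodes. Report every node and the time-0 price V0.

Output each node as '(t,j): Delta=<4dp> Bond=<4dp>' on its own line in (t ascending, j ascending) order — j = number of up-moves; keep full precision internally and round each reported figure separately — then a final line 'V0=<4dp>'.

Risk-neutral probability p* = (R−d)/(u−d) = (1.01−0.79)/(1.22−0.79) = 0.5116.
At expiry t=2: V(2,0)=59.1700, V(2,1)=123.5100, V(2,2)=164.3800
(1,0): S=93.2200. Δ = (V_up−V_dn)/(S_up−S_dn) = (123.5100−59.1700)/(113.7284−73.6438) = 1.6051. V = [p*·123.5100 + (1−p*)·59.1700]/1.01 = 91.1764. B = V − Δ·S = -58.4515.
(1,1): S=143.9600. Δ = (V_up−V_dn)/(S_up−S_dn) = (164.3800−123.5100)/(175.6312−113.7284) = 0.6602. V = [p*·164.3800 + (1−p*)·123.5100]/1.01 = 142.9903. B = V − Δ·S = 47.9438.
(0,0): S=118.0000. Δ = (V_up−V_dn)/(S_up−S_dn) = (142.9903−91.1764)/(143.9600−93.2200) = 1.0212. V = [p*·142.9903 + (1−p*)·91.1764]/1.01 = 116.5206. B = V − Δ·S = -3.9769.
Root portfolio cost Δ·118+B reproduces V0=116.5206.

(0,0): Delta=1.0212 Bond=-3.9769
(1,0): Delta=1.6051 Bond=-58.4515
(1,1): Delta=0.6602 Bond=47.9438
V0=116.5206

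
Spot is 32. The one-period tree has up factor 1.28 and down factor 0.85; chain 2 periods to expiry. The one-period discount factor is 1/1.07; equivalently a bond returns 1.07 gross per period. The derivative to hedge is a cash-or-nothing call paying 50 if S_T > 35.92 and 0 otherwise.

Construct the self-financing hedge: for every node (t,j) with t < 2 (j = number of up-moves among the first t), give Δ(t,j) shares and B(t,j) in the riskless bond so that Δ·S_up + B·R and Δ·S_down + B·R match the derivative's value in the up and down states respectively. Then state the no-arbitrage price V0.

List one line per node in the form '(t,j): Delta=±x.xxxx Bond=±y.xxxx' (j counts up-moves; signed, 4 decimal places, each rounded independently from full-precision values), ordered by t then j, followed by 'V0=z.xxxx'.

Risk-neutral probability p* = (R−d)/(u−d) = (1.07−0.85)/(1.28−0.85) = 0.5116.
Terminal values V(2,·): V(2,0)=0.0000, V(2,1)=0.0000, V(2,2)=50.0000
Node (1,0) S=27.2000: V=(p*·0.0000+(1−p*)·0.0000)/1.07=0.0000; Δ=(0.0000−0.0000)/(34.8160−23.1200)=0.0000; B=V−Δ·S=0.0000
Node (1,1) S=40.9600: V=(p*·50.0000+(1−p*)·0.0000)/1.07=23.9078; Δ=(50.0000−0.0000)/(52.4288−34.8160)=2.8388; B=V−Δ·S=-92.3712
Node (0,0) S=32.0000: V=(p*·23.9078+(1−p*)·0.0000)/1.07=11.4317; Δ=(23.9078−0.0000)/(40.9600−27.2000)=1.7375; B=V−Δ·S=-44.1679
Self-financing check: at every node Δ·S+B equals the discounted successor values.

(0,0): Delta=1.7375 Bond=-44.1679
(1,0): Delta=0.0000 Bond=0.0000
(1,1): Delta=2.8388 Bond=-92.3712
V0=11.4317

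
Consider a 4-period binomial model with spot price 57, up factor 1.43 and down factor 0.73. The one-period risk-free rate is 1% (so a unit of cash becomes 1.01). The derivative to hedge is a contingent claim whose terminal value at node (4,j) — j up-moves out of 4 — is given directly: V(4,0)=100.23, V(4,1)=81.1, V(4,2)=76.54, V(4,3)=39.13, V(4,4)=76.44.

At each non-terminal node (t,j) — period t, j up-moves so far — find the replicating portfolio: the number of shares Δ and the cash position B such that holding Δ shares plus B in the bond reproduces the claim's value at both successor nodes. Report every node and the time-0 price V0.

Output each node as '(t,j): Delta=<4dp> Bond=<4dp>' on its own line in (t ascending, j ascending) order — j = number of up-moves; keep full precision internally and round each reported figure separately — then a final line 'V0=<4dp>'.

Since d<R<u, set p* = (R−d)/(u−d) = 0.4000; price each node as the discounted p*-expectation of its children.
Terminal values V(4,·): V(4,0)=100.2300, V(4,1)=81.1000, V(4,2)=76.5400, V(4,3)=39.1300, V(4,4)=76.4400
(3,0): S=22.1740. Δ = (V_up−V_dn)/(S_up−S_dn) = (81.1000−100.2300)/(31.7088−16.1870) = -1.2325. V = [p*·81.1000 + (1−p*)·100.2300]/1.01 = 91.6614. B = V − Δ·S = 118.9900.
(3,1): S=43.4367. Δ = (V_up−V_dn)/(S_up−S_dn) = (76.5400−81.1000)/(62.1145−31.7088) = -0.1500. V = [p*·76.5400 + (1−p*)·81.1000]/1.01 = 78.4911. B = V − Δ·S = 85.0054.
(3,2): S=85.0883. Δ = (V_up−V_dn)/(S_up−S_dn) = (39.1300−76.5400)/(121.6763−62.1145) = -0.6281. V = [p*·39.1300 + (1−p*)·76.5400]/1.01 = 60.9663. B = V − Δ·S = 114.4092.
(3,3): S=166.6798. Δ = (V_up−V_dn)/(S_up−S_dn) = (76.4400−39.1300)/(238.3521−121.6763) = 0.3198. V = [p*·76.4400 + (1−p*)·39.1300]/1.01 = 53.5188. B = V − Δ·S = 0.2188.
(2,0): S=30.3753. Δ = (V_up−V_dn)/(S_up−S_dn) = (78.4911−91.6614)/(43.4367−22.1740) = -0.6194. V = [p*·78.4911 + (1−p*)·91.6614]/1.01 = 85.5379. B = V − Δ·S = 104.3526.
(2,1): S=59.5023. Δ = (V_up−V_dn)/(S_up−S_dn) = (60.9663−78.4911)/(85.0883−43.4367) = -0.4207. V = [p*·60.9663 + (1−p*)·78.4911]/1.01 = 70.7735. B = V − Δ·S = 95.8088.
(2,2): S=116.5593. Δ = (V_up−V_dn)/(S_up−S_dn) = (53.5188−60.9663)/(166.6798−85.0883) = -0.0913. V = [p*·53.5188 + (1−p*)·60.9663]/1.01 = 57.4132. B = V − Δ·S = 68.0525.
(1,0): S=41.6100. Δ = (V_up−V_dn)/(S_up−S_dn) = (70.7735−85.5379)/(59.5023−30.3753) = -0.5069. V = [p*·70.7735 + (1−p*)·85.5379]/1.01 = 78.8437. B = V − Δ·S = 99.9357.
(1,1): S=81.5100. Δ = (V_up−V_dn)/(S_up−S_dn) = (57.4132−70.7735)/(116.5593−59.5023) = -0.2342. V = [p*·57.4132 + (1−p*)·70.7735]/1.01 = 64.7815. B = V − Δ·S = 83.8676.
(0,0): S=57.0000. Δ = (V_up−V_dn)/(S_up−S_dn) = (64.7815−78.8437)/(81.5100−41.6100) = -0.3524. V = [p*·64.7815 + (1−p*)·78.8437]/1.01 = 72.4939. B = V − Δ·S = 92.5827.
Root portfolio cost Δ·57+B reproduces V0=72.4939.

(0,0): Delta=-0.3524 Bond=92.5827
(1,0): Delta=-0.5069 Bond=99.9357
(1,1): Delta=-0.2342 Bond=83.8676
(2,0): Delta=-0.6194 Bond=104.3526
(2,1): Delta=-0.4207 Bond=95.8088
(2,2): Delta=-0.0913 Bond=68.0525
(3,0): Delta=-1.2325 Bond=118.9900
(3,1): Delta=-0.1500 Bond=85.0054
(3,2): Delta=-0.6281 Bond=114.4092
(3,3): Delta=0.3198 Bond=0.2188
V0=72.4939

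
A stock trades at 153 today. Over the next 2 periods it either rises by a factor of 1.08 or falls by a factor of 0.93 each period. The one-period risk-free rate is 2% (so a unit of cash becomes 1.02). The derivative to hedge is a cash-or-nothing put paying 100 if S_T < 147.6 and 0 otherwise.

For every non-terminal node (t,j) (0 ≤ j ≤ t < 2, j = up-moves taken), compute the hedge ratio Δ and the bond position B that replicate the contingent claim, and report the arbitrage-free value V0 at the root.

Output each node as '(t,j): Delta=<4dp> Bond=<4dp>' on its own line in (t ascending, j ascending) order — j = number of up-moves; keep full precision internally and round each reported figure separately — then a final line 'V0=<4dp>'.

Risk-neutral probability p* = (R−d)/(u−d) = (1.02−0.93)/(1.08−0.93) = 0.6000.
Terminal payoffs: V(2,0)=100.0000, V(2,1)=0.0000, V(2,2)=0.0000
(1,0): S=142.2900. Δ = (V_up−V_dn)/(S_up−S_dn) = (0.0000−100.0000)/(153.6732−132.3297) = -4.6853. V = [p*·0.0000 + (1−p*)·100.0000]/1.02 = 39.2157. B = V − Δ·S = 705.8824.
(1,1): S=165.2400. Δ = (V_up−V_dn)/(S_up−S_dn) = (0.0000−0.0000)/(178.4592−153.6732) = 0.0000. V = [p*·0.0000 + (1−p*)·0.0000]/1.02 = 0.0000. B = V − Δ·S = 0.0000.
(0,0): S=153.0000. Δ = (V_up−V_dn)/(S_up−S_dn) = (0.0000−39.2157)/(165.2400−142.2900) = -1.7087. V = [p*·0.0000 + (1−p*)·39.2157]/1.02 = 15.3787. B = V − Δ·S = 276.8166.
Self-financing check: at every node Δ·S+B equals the discounted successor values.

(0,0): Delta=-1.7087 Bond=276.8166
(1,0): Delta=-4.6853 Bond=705.8824
(1,1): Delta=0.0000 Bond=0.0000
V0=15.3787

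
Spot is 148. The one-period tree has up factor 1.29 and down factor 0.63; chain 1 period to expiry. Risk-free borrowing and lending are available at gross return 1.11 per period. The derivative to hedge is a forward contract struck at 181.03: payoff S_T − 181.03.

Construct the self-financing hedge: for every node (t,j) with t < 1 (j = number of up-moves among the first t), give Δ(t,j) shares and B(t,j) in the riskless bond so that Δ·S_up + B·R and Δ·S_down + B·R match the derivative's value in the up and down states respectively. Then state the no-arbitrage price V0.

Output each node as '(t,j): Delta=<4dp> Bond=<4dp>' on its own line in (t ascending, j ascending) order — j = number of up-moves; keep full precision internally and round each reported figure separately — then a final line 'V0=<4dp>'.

Since d<R<u, set p* = (R−d)/(u−d) = 0.7273; price each node as the discounted p*-expectation of its children.
Terminal payoffs: V(1,0)=-87.7900, V(1,1)=9.8900
Node (0,0) S=148.0000: V=(p*·9.8900+(1−p*)·-87.7900)/1.11=-15.0901; Δ=(9.8900−-87.7900)/(190.9200−93.2400)=1.0000; B=V−Δ·S=-163.0901
Self-financing check: at every node Δ·S+B equals the discounted successor values.

(0,0): Delta=1.0000 Bond=-163.0901
V0=-15.0901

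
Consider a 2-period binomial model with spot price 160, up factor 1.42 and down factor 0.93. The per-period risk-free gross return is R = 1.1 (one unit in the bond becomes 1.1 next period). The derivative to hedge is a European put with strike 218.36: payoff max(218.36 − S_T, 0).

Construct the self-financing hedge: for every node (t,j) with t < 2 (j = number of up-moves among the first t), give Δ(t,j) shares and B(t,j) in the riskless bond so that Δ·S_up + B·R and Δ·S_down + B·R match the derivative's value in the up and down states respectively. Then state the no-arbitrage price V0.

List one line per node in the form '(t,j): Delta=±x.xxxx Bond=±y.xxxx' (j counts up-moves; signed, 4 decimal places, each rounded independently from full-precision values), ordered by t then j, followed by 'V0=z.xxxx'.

Since d<R<u, set p* = (R−d)/(u−d) = 0.3469; price each node as the discounted p*-expectation of its children.
Terminal values V(2,·): V(2,0)=79.9760, V(2,1)=7.0640, V(2,2)=0.0000
  t=1,j=0: stock 148.8000 → up 211.2960 (V=7.0640), down 138.3840 (V=79.9760). Price 49.7091; hedge Δ=-1.0000, bond B=198.5091.
  t=1,j=1: stock 227.2000 → up 322.6240 (V=0.0000), down 211.2960 (V=7.0640). Price 4.1938; hedge Δ=-0.0635, bond B=18.6102.
  t=0,j=0: stock 160.0000 → up 227.2000 (V=4.1938), down 148.8000 (V=49.7091). Price 30.8346; hedge Δ=-0.5806, bond B=123.7229.
Each (Δ,B) replicates both successor values, so the strategy is self-financing and V0 is arbitrage-free.

(0,0): Delta=-0.5806 Bond=123.7229
(1,0): Delta=-1.0000 Bond=198.5091
(1,1): Delta=-0.0635 Bond=18.6102
V0=30.8346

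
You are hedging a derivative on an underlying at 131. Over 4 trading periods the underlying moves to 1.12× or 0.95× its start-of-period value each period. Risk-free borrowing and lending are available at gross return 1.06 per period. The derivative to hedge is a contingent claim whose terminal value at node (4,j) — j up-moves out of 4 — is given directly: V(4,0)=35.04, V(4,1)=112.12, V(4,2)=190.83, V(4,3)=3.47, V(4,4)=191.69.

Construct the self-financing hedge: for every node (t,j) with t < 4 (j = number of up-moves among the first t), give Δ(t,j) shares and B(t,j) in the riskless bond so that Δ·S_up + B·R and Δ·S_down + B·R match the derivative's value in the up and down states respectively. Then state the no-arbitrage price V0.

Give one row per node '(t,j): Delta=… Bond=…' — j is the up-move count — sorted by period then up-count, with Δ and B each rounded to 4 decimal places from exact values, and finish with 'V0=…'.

Risk-neutral probability p* = (R−d)/(u−d) = (1.06−0.95)/(1.12−0.95) = 0.6471.
Payoff layer (t=4): V(4,0)=35.0400, V(4,1)=112.1200, V(4,2)=190.8300, V(4,3)=3.4700, V(4,4)=191.6900
(3,0): S=112.3161. Δ = (V_up−V_dn)/(S_up−S_dn) = (112.1200−35.0400)/(125.7941−106.7003) = 4.0369. V = [p*·112.1200 + (1−p*)·35.0400]/1.06 = 80.1088. B = V − Δ·S = -373.3030.
(3,1): S=132.4148. Δ = (V_up−V_dn)/(S_up−S_dn) = (190.8300−112.1200)/(148.3046−125.7941) = 3.4966. V = [p*·190.8300 + (1−p*)·112.1200]/1.06 = 153.8208. B = V − Δ·S = -309.1792.
(3,2): S=156.1101. Δ = (V_up−V_dn)/(S_up−S_dn) = (3.4700−190.8300)/(174.8433−148.3046) = -7.0599. V = [p*·3.4700 + (1−p*)·190.8300]/1.06 = 65.6576. B = V − Δ·S = 1167.7752.
(3,3): S=184.0456. Δ = (V_up−V_dn)/(S_up−S_dn) = (191.6900−3.4700)/(206.1310−174.8433) = 6.0158. V = [p*·191.6900 + (1−p*)·3.4700]/1.06 = 118.1693. B = V − Δ·S = -989.0072.
(2,0): S=118.2275. Δ = (V_up−V_dn)/(S_up−S_dn) = (153.8208−80.1088)/(132.4148−112.3161) = 3.6675. V = [p*·153.8208 + (1−p*)·80.1088]/1.06 = 120.5705. B = V − Δ·S = -313.0294.
(2,1): S=139.3840. Δ = (V_up−V_dn)/(S_up−S_dn) = (65.6576−153.8208)/(156.1101−132.4148) = -3.7207. V = [p*·65.6576 + (1−p*)·153.8208]/1.06 = 91.2962. B = V − Δ·S = 609.9030.
(2,2): S=164.3264. Δ = (V_up−V_dn)/(S_up−S_dn) = (118.1693−65.6576)/(184.0456−156.1101) = 1.8797. V = [p*·118.1693 + (1−p*)·65.6576]/1.06 = 93.9960. B = V − Δ·S = -214.8961.
(1,0): S=124.4500. Δ = (V_up−V_dn)/(S_up−S_dn) = (91.2962−120.5705)/(139.3840−118.2275) = -1.3837. V = [p*·91.2962 + (1−p*)·120.5705]/1.06 = 95.8758. B = V − Δ·S = 268.0775.
(1,1): S=146.7200. Δ = (V_up−V_dn)/(S_up−S_dn) = (93.9960−91.2962)/(164.3264−139.3840) = 0.1082. V = [p*·93.9960 + (1−p*)·91.2962]/1.06 = 87.7765. B = V − Δ·S = 71.8957.
(0,0): S=131.0000. Δ = (V_up−V_dn)/(S_up−S_dn) = (87.7765−95.8758)/(146.7200−124.4500) = -0.3637. V = [p*·87.7765 + (1−p*)·95.8758]/1.06 = 85.5048. B = V − Δ·S = 133.1475.
Each (Δ,B) replicates both successor values, so the strategy is self-financing and V0 is arbitrage-free.

(0,0): Delta=-0.3637 Bond=133.1475
(1,0): Delta=-1.3837 Bond=268.0775
(1,1): Delta=0.1082 Bond=71.8957
(2,0): Delta=3.6675 Bond=-313.0294
(2,1): Delta=-3.7207 Bond=609.9030
(2,2): Delta=1.8797 Bond=-214.8961
(3,0): Delta=4.0369 Bond=-373.3030
(3,1): Delta=3.4966 Bond=-309.1792
(3,2): Delta=-7.0599 Bond=1167.7752
(3,3): Delta=6.0158 Bond=-989.0072
V0=85.5048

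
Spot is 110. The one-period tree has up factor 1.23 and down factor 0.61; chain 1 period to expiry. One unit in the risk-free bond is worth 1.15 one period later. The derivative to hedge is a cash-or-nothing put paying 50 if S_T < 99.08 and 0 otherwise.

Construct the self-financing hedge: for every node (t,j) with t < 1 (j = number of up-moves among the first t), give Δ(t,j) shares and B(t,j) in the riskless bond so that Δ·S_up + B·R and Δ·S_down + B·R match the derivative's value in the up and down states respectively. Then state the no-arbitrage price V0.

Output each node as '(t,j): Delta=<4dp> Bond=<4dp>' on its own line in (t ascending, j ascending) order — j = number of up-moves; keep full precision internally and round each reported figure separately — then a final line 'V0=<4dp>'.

The replicating-portfolio and risk-neutral prices coincide; use p* = (1.15−0.61)/(1.23−0.61) = 0.8710 for the latter.
Terminal values V(1,·): V(1,0)=50.0000, V(1,1)=0.0000
Node (0,0) S=110.0000: V=(p*·0.0000+(1−p*)·50.0000)/1.15=5.6101; Δ=(0.0000−50.0000)/(135.3000−67.1000)=-0.7331; B=V−Δ·S=86.2553
Each (Δ,B) replicates both successor values, so the strategy is self-financing and V0 is arbitrage-free.

(0,0): Delta=-0.7331 Bond=86.2553
V0=5.6101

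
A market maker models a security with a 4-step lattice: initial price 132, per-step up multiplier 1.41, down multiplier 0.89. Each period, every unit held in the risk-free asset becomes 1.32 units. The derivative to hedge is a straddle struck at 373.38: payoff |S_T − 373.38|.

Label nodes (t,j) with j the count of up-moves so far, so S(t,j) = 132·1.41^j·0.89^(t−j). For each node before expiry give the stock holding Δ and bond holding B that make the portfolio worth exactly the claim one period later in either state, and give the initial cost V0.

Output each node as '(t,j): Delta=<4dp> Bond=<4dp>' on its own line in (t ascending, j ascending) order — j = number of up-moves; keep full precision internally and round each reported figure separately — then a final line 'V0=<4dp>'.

(0,0): Delta=0.0627 Bond=28.4014
(1,0): Delta=-1.0000 Bond=162.3414
(1,1): Delta=0.2031 Bond=11.3582
(2,0): Delta=-1.0000 Bond=214.2906
(2,1): Delta=-1.0000 Bond=214.2906
(2,2): Delta=0.3621 Bond=-26.7207
(3,0): Delta=-1.0000 Bond=282.8636
(3,1): Delta=-1.0000 Bond=282.8636
(3,2): Delta=-1.0000 Bond=282.8636
(3,3): Delta=0.5421 Bond=-101.8578
V0=36.6840

The replicating-portfolio and risk-neutral prices coincide; use p* = (1.32−0.89)/(1.41−0.89) = 0.8269 for the latter.
At expiry t=4: V(4,0)=290.5602, V(4,1)=242.1712, V(4,2)=165.5098, V(4,3)=44.0576, V(4,4)=148.3555
(3,0): S=93.0559. Δ = (V_up−V_dn)/(S_up−S_dn) = (242.1712−290.5602)/(131.2088−82.8198) = -1.0000. V = [p*·242.1712 + (1−p*)·290.5602]/1.32 = 189.8077. B = V − Δ·S = 282.8636.
(3,1): S=147.4257. Δ = (V_up−V_dn)/(S_up−S_dn) = (165.5098−242.1712)/(207.8702−131.2088) = -1.0000. V = [p*·165.5098 + (1−p*)·242.1712]/1.32 = 135.4380. B = V − Δ·S = 282.8636.
(3,2): S=233.5620. Δ = (V_up−V_dn)/(S_up−S_dn) = (44.0576−165.5098)/(329.3224−207.8702) = -1.0000. V = [p*·44.0576 + (1−p*)·165.5098]/1.32 = 49.3016. B = V − Δ·S = 282.8636.
(3,3): S=370.0252. Δ = (V_up−V_dn)/(S_up−S_dn) = (148.3555−44.0576)/(521.7355−329.3224) = 0.5421. V = [p*·148.3555 + (1−p*)·44.0576]/1.32 = 98.7151. B = V − Δ·S = -101.8578.
(2,0): S=104.5572. Δ = (V_up−V_dn)/(S_up−S_dn) = (135.4380−189.8077)/(147.4257−93.0559) = -1.0000. V = [p*·135.4380 + (1−p*)·189.8077]/1.32 = 109.7334. B = V − Δ·S = 214.2906.
(2,1): S=165.6468. Δ = (V_up−V_dn)/(S_up−S_dn) = (49.3016−135.4380)/(233.5620−147.4257) = -1.0000. V = [p*·49.3016 + (1−p*)·135.4380]/1.32 = 48.6438. B = V − Δ·S = 214.2906.
(2,2): S=262.4292. Δ = (V_up−V_dn)/(S_up−S_dn) = (98.7151−49.3016)/(370.0252−233.5620) = 0.3621. V = [p*·98.7151 + (1−p*)·49.3016]/1.32 = 68.3051. B = V − Δ·S = -26.7207.
(1,0): S=117.4800. Δ = (V_up−V_dn)/(S_up−S_dn) = (48.6438−109.7334)/(165.6468−104.5572) = -1.0000. V = [p*·48.6438 + (1−p*)·109.7334]/1.32 = 44.8614. B = V − Δ·S = 162.3414.
(1,1): S=186.1200. Δ = (V_up−V_dn)/(S_up−S_dn) = (68.3051−48.6438)/(262.4292−165.6468) = 0.2031. V = [p*·68.3051 + (1−p*)·48.6438]/1.32 = 49.1683. B = V − Δ·S = 11.3582.
(0,0): S=132.0000. Δ = (V_up−V_dn)/(S_up−S_dn) = (49.1683−44.8614)/(186.1200−117.4800) = 0.0627. V = [p*·49.1683 + (1−p*)·44.8614]/1.32 = 36.6840. B = V − Δ·S = 28.4014.
Check: Δ(0,0)·S0 + B(0,0) = 36.6840 = V0.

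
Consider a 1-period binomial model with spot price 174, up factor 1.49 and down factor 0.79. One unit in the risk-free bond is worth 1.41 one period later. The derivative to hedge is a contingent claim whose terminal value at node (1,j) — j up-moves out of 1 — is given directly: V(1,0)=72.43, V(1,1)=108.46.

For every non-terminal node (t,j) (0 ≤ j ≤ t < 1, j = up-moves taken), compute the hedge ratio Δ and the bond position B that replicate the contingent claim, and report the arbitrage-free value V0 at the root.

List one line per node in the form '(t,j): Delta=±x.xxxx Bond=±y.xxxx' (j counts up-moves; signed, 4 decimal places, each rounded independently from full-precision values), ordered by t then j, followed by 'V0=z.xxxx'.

(0,0): Delta=0.2958 Bond=22.5302
V0=74.0016

Risk-neutral probability p* = (R−d)/(u−d) = (1.41−0.79)/(1.49−0.79) = 0.8857.
At expiry t=1: V(1,0)=72.4300, V(1,1)=108.4600
(0,0): S=174.0000. Δ = (V_up−V_dn)/(S_up−S_dn) = (108.4600−72.4300)/(259.2600−137.4600) = 0.2958. V = [p*·108.4600 + (1−p*)·72.4300]/1.41 = 74.0016. B = V − Δ·S = 22.5302.
Check: Δ(0,0)·S0 + B(0,0) = 74.0016 = V0.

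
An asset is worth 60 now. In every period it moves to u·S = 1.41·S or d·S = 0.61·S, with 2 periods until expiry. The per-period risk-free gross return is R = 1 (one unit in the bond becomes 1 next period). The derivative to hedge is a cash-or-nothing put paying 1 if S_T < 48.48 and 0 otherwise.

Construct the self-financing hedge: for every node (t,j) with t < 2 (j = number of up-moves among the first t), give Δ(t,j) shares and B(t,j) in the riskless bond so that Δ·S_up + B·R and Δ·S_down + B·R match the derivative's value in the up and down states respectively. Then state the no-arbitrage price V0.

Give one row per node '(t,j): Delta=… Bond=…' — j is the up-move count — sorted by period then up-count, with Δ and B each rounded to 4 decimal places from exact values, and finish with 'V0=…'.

(0,0): Delta=-0.0107 Bond=0.9033
(1,0): Delta=-0.0342 Bond=1.7625
(1,1): Delta=0.0000 Bond=0.0000
V0=0.2627

Since d<R<u, set p* = (R−d)/(u−d) = 0.4875; price each node as the discounted p*-expectation of its children.
Terminal values V(2,·): V(2,0)=1.0000, V(2,1)=0.0000, V(2,2)=0.0000
Node (1,0) S=36.6000: V=(p*·0.0000+(1−p*)·1.0000)/1=0.5125; Δ=(0.0000−1.0000)/(51.6060−22.3260)=-0.0342; B=V−Δ·S=1.7625
Node (1,1) S=84.6000: V=(p*·0.0000+(1−p*)·0.0000)/1=0.0000; Δ=(0.0000−0.0000)/(119.2860−51.6060)=0.0000; B=V−Δ·S=0.0000
Node (0,0) S=60.0000: V=(p*·0.0000+(1−p*)·0.5125)/1=0.2627; Δ=(0.0000−0.5125)/(84.6000−36.6000)=-0.0107; B=V−Δ·S=0.9033
Self-financing check: at every node Δ·S+B equals the discounted successor values.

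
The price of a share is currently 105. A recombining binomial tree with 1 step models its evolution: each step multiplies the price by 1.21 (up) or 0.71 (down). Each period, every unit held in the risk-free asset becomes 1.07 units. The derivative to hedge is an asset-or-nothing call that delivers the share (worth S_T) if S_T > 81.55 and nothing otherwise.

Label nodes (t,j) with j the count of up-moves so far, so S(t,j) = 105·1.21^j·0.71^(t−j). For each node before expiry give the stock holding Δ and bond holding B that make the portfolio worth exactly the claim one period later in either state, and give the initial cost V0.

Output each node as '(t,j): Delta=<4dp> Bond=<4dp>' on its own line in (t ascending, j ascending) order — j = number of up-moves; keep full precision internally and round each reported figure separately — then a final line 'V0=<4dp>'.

(0,0): Delta=2.4200 Bond=-168.6084
V0=85.4916

Since d<R<u, set p* = (R−d)/(u−d) = 0.7200; price each node as the discounted p*-expectation of its children.
Payoff layer (t=1): V(1,0)=0.0000, V(1,1)=127.0500
  t=0,j=0: stock 105.0000 → up 127.0500 (V=127.0500), down 74.5500 (V=0.0000). Price 85.4916; hedge Δ=2.4200, bond B=-168.6084.
Root portfolio cost Δ·105+B reproduces V0=85.4916.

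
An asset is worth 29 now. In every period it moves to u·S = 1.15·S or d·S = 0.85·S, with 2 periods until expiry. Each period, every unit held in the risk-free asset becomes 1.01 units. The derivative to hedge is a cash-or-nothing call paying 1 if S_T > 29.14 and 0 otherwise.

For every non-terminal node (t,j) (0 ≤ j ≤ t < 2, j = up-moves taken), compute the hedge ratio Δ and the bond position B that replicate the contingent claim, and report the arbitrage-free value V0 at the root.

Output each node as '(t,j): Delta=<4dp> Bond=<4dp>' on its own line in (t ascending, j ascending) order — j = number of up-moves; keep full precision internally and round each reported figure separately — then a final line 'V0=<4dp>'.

Since d<R<u, set p* = (R−d)/(u−d) = 0.5333; price each node as the discounted p*-expectation of its children.
At expiry t=2: V(2,0)=0.0000, V(2,1)=0.0000, V(2,2)=1.0000
  t=1,j=0: stock 24.6500 → up 28.3475 (V=0.0000), down 20.9525 (V=0.0000). Price 0.0000; hedge Δ=0.0000, bond B=0.0000.
  t=1,j=1: stock 33.3500 → up 38.3525 (V=1.0000), down 28.3475 (V=0.0000). Price 0.5281; hedge Δ=0.1000, bond B=-2.8053.
  t=0,j=0: stock 29.0000 → up 33.3500 (V=0.5281), down 24.6500 (V=0.0000). Price 0.2788; hedge Δ=0.0607, bond B=-1.4813.
Each (Δ,B) replicates both successor values, so the strategy is self-financing and V0 is arbitrage-free.

(0,0): Delta=0.0607 Bond=-1.4813
(1,0): Delta=0.0000 Bond=0.0000
(1,1): Delta=0.1000 Bond=-2.8053
V0=0.2788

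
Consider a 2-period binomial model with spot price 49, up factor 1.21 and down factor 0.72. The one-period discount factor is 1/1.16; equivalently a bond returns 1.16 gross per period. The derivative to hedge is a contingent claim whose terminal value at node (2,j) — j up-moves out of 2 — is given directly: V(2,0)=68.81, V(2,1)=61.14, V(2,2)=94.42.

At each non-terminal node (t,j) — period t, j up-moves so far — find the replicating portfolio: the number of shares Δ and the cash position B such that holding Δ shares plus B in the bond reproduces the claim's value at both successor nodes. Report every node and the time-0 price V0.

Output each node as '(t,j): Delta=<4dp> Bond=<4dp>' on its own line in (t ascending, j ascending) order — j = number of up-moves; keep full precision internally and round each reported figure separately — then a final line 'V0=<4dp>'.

The replicating-portfolio and risk-neutral prices coincide; use p* = (1.16−0.72)/(1.21−0.72) = 0.8980 for the latter.
Payoff layer (t=2): V(2,0)=68.8100, V(2,1)=61.1400, V(2,2)=94.4200
  t=1,j=0: stock 35.2800 → up 42.6888 (V=61.1400), down 25.4016 (V=68.8100). Price 53.3816; hedge Δ=-0.4437, bond B=69.0347.
  t=1,j=1: stock 59.2900 → up 71.7409 (V=94.4200), down 42.6888 (V=61.1400). Price 78.4690; hedge Δ=1.1455, bond B=10.5507.
  t=0,j=0: stock 49.0000 → up 59.2900 (V=78.4690), down 35.2800 (V=53.3816). Price 65.4389; hedge Δ=1.0449, bond B=14.2400.
Each (Δ,B) replicates both successor values, so the strategy is self-financing and V0 is arbitrage-free.

(0,0): Delta=1.0449 Bond=14.2400
(1,0): Delta=-0.4437 Bond=69.0347
(1,1): Delta=1.1455 Bond=10.5507
V0=65.4389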